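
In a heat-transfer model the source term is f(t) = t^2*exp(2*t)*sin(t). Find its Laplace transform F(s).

F(s) = 2*(3*s^2 - 12*s + 11)/(s^2 - 4*s + 5)^3

L{sin(t)} = 1/(s^2 + 1).
Multiplying by e^(2t) shifts s → s - 2, so L{exp(2*t)*sin(t)} = 1/((s - 2)^2 + 1).
Then apply L{t^2·g(t)} = (-1)^2 d^2/ds^2[G(s)] with G(s) = 1/((s - 2)^2 + 1):
differentiating 2 times and applying the sign gives 2*(3*s^2 - 12*s + 11)/(s^2 - 4*s + 5)^3.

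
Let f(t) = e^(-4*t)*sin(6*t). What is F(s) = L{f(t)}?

L{sin(6t)} = 6/(s^2 + 36).
By the first shifting theorem, multiplying by e^(-4t) replaces s with s + 4.

F(s) = 6/((s + 4)^2 + 36)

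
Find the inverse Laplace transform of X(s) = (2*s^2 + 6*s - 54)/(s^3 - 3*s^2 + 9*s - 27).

-exp(3*t) + 5*sin(3*t) + 3*cos(3*t)

Factor the denominator: s^3 - 3*s^2 + 9*s - 27 = (s - 3)*(s^2 + 9).
Partial fraction decomposition gives [-1/(s - 3)] + [3*s/(s^2 + 9)] + [15/(s^2 + 9)].
Invert each term: -1/(s - 3) ↔ -e^(3t); 3·s/(s^2 + 9) ↔ 3cos(3t); 5·3/(s^2 + 9) ↔ 5sin(3t).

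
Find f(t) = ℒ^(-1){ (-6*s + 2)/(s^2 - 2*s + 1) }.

f(t) = -4*t*exp(t) - 6*exp(t)

Factor the denominator: s^2 - 2*s + 1 = (s - 1)^2.
Partial fraction decomposition gives [-6/(s - 1)] + [-4/(s - 1)^2].
Invert each term: -6/(s - 1) ↔ -6e^(t); -4/(s - 1)^2 ↔ -4t·e^(t).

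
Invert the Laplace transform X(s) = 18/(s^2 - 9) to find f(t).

Since L{sinh(3t)} = 3/(s^2 - 9), the inverse is sinh(3*t), scaled by 6.

f(t) = 6*sinh(3*t)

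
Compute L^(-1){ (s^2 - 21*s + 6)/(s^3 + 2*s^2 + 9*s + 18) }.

Factor the denominator: s^3 + 2*s^2 + 9*s + 18 = (s + 2)*(s^2 + 9).
Partial fraction decomposition gives [4/(s + 2)] + [-3*s/(s^2 + 9)] + [-15/(s^2 + 9)].
Invert each term: 4/(s + 2) ↔ 4e^(-2t); -3·s/(s^2 + 9) ↔ -3cos(3t); -5·3/(s^2 + 9) ↔ -5sin(3t).

-5*sin(3*t) - 3*cos(3*t) + 4*exp(-2*t)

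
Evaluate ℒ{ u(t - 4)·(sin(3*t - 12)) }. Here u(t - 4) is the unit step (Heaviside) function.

By the second shifting theorem, L{u(t - c)·g(t - c)} = e^(-cs)·H(s) with c = 4 and H(s) = L{g(t)}.
L{sin(3t)} = 3/(s^2 + 9).

3*exp(-4*s)/(s^2 + 9)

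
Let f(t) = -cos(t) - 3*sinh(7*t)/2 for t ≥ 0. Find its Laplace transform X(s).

X(s) = -s/(s^2 + 1) - 21/(2*(s^2 - 49))

By linearity of the Laplace transform, transform each term separately.
(-1)·[L{cos(t)} = s/(s^2 + 1)]; (-3/2)·[L{sinh(7t)} = 7/(s^2 - 49)].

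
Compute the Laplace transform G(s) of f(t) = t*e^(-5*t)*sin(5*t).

L{sin(5t)} = 5/(s^2 + 25).
Multiplying by e^(-5t) shifts s → s + 5, so L{e^(-5*t)*sin(5*t)} = 5/((s + 5)^2 + 25).
Then apply L{t·g(t)} = -d/ds[H(s)] with H(s) = 5/((s + 5)^2 + 25):
differentiating 1 time and applying the sign gives 10*(s + 5)/(s^2 + 10*s + 50)^2.

G(s) = 10*(s + 5)/(s^2 + 10*s + 50)^2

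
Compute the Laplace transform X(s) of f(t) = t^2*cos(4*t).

L{cos(4t)} = s/(s^2 + 16).
Then apply L{t^2·g(t)} = (-1)^2 d^2/ds^2[G(s)] with G(s) = s/(s^2 + 16):
differentiating 2 times and applying the sign gives 2*s*(s^2 - 48)/(s^2 + 16)^3.

X(s) = 2*s*(s^2 - 48)/(s^2 + 16)^3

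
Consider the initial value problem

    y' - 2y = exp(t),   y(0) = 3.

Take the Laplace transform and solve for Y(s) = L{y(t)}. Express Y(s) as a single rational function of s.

Y(s) = (3*s - 2)/(s^2 - 3*s + 2)

Apply the Laplace transform to the equation.
Using L{y'} = sY - y(0) = sY - 3, the left side becomes (s - 2)Y - (3).
The right side is L{exp(t)} = 1/(s - 1).
So (s - 2)Y = 1/(s - 1) + (3).
Solve for Y(s) and write it as one ratio of polynomials.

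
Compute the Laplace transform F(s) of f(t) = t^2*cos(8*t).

F(s) = 2*s*(s^2 - 192)/(s^2 + 64)^3

L{cos(8t)} = s/(s^2 + 64).
Then apply L{t^2·g(t)} = (-1)^2 d^2/ds^2[G(s)] with G(s) = s/(s^2 + 64):
differentiating 2 times and applying the sign gives 2*s*(s^2 - 192)/(s^2 + 64)^3.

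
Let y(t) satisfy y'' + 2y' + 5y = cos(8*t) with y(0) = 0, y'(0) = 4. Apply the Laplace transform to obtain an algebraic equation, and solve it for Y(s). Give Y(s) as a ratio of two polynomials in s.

Y(s) = (4*s^2 + s + 256)/(s^4 + 2*s^3 + 69*s^2 + 128*s + 320)

Transform both sides with L{·}.
The derivative rules (L{y''} = s^2 Y - s·y(0) - y'(0) and L{y'} = sY - y(0), with y(0) = 0, y'(0) = 4) turn the left side into (s^2 + 2*s + 5)Y - (4).
The right side is L{cos(8*t)} = s/(s^2 + 64).
So (s^2 + 2*s + 5)Y = s/(s^2 + 64) + (4).
Solve for Y(s) and write it as one ratio of polynomials.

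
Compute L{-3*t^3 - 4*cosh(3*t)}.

-4*s/(s^2 - 9) - 18/s^4

Apply the Laplace transform termwise.
(-3)·[L{t^3} = 3!/s^4 = 6/s^4]; (-4)·[L{cosh(3t)} = s/(s^2 - 9)].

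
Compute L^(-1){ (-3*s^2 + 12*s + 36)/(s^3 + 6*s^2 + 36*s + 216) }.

3*sin(6*t) - cos(6*t) - 2*exp(-6*t)

Factor the denominator: s^3 + 6*s^2 + 36*s + 216 = (s + 6)*(s^2 + 36).
Partial fraction decomposition gives [-2/(s + 6)] + [-s/(s^2 + 36)] + [18/(s^2 + 36)].
Invert each term: -2/(s + 6) ↔ -2e^(-6t); -1·s/(s^2 + 36) ↔ -cos(6t); 3·6/(s^2 + 36) ↔ 3sin(6t).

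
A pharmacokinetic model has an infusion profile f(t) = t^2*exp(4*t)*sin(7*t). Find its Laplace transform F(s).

F(s) = 14*(3*s^2 - 24*s - 1)/(s^2 - 8*s + 65)^3

L{sin(7t)} = 7/(s^2 + 49).
Multiplying by e^(4t) shifts s → s - 4, so L{exp(4*t)*sin(7*t)} = 7/((s - 4)^2 + 49).
Then apply L{t^2·g(t)} = (-1)^2 d^2/ds^2[G(s)] with G(s) = 7/((s - 4)^2 + 49):
differentiating 2 times and applying the sign gives 14*(3*s^2 - 24*s - 1)/(s^2 - 8*s + 65)^3.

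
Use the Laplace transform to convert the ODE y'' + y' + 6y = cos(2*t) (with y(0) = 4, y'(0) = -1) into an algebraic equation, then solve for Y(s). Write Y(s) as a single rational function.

Transform both sides with L{·}.
The derivative rules (L{y''} = s^2 Y - s·y(0) - y'(0) and L{y'} = sY - y(0), with y(0) = 4, y'(0) = -1) turn the left side into (s^2 + s + 6)Y - (4*s + 3).
The right side is L{cos(2*t)} = s/(s^2 + 4).
So (s^2 + s + 6)Y = s/(s^2 + 4) + (4*s + 3).
Isolate Y and clear denominators.

Y(s) = (4*s^3 + 3*s^2 + 17*s + 12)/(s^4 + s^3 + 10*s^2 + 4*s + 24)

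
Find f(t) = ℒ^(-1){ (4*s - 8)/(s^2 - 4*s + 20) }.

Rewrite the denominator: s^2 - 4*s + 20 = (s - 2)^2 + 16.
The form in (s - 2) signals a first-shifting-theorem factor e^(2t).
Since L{cos(4t)} = s/(s^2 + 16), the inverse is e^(2*t)*cos(4*t), scaled by 4.

f(t) = 4*exp(2*t)*cos(4*t)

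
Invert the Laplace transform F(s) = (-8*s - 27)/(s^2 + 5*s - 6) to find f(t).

f(t) = -5*exp(t) - 3*exp(-6*t)

Factor the denominator: s^2 + 5*s - 6 = (s - 1)*(s + 6).
Partial fraction decomposition gives [-3/(s + 6)] + [-5/(s - 1)].
Invert each term: -3/(s + 6) ↔ -3e^(-6t); -5/(s - 1) ↔ -5e^(t).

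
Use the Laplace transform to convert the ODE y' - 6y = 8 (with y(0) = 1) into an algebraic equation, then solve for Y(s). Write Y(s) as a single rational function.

Take the Laplace transform of both sides.
With L{y'} = sY - y(0) = sY - 1: the LHS transforms to (s - 6)Y - (1).
The right side is L{8} = 8/s.
So (s - 6)Y = 8/s + (1).
Isolate Y and clear denominators.

Y(s) = (s + 8)/(s^2 - 6*s)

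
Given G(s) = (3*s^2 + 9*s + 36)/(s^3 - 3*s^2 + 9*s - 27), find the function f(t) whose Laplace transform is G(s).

f(t) = 5*exp(3*t) + sin(3*t) - 2*cos(3*t)

Factor the denominator: s^3 - 3*s^2 + 9*s - 27 = (s - 3)*(s^2 + 9).
Partial fraction decomposition gives [5/(s - 3)] + [-2*s/(s^2 + 9)] + [3/(s^2 + 9)].
Invert each term: 5/(s - 3) ↔ 5e^(3t); -2·s/(s^2 + 9) ↔ -2cos(3t); 1·3/(s^2 + 9) ↔ sin(3t).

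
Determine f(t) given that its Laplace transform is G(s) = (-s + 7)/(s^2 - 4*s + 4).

f(t) = 5*t*exp(2*t) - exp(2*t)

Factor the denominator: s^2 - 4*s + 4 = (s - 2)^2.
Partial fraction decomposition gives [-1/(s - 2)] + [5/(s - 2)^2].
Invert each term: -1/(s - 2) ↔ -e^(2t); 5/(s - 2)^2 ↔ 5t·e^(2t).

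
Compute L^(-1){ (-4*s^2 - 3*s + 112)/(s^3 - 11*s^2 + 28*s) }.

-5*exp(7*t) - 3*exp(4*t) + 4

Factor the denominator: s^3 - 11*s^2 + 28*s = s*(s - 7)*(s - 4).
Partial fraction decomposition gives [-5/(s - 7)] + [4/s] + [-3/(s - 4)].
Invert each term: -5/(s - 7) ↔ -5e^(7t); 4/(s - 0) ↔ 4e^(0t); -3/(s - 4) ↔ -3e^(4t).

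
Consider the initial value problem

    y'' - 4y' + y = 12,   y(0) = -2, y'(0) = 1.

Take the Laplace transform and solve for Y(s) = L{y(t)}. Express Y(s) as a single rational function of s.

Apply the Laplace transform to the equation.
With L{y''} = s^2 Y - s·y(0) - y'(0) and L{y'} = sY - y(0), with y(0) = -2, y'(0) = 1: the LHS transforms to (s^2 - 4*s + 1)Y - (-2*s + 9).
The right side is L{12} = 12/s.
So (s^2 - 4*s + 1)Y = 12/s + (-2*s + 9).
Isolate Y and clear denominators.

Y(s) = (-2*s^2 + 9*s + 12)/(s^3 - 4*s^2 + s)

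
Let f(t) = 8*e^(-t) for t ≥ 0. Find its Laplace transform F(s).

L{8} = 8/s.
By the first shifting theorem, multiplying by e^(-t) replaces s with s + 1.

F(s) = 8/(s + 1)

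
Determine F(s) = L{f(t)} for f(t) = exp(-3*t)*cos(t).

L{cos(t)} = s/(s^2 + 1).
By the first shifting theorem, multiplying by e^(-3t) replaces s with s + 3.

F(s) = (s + 3)/((s + 3)^2 + 1)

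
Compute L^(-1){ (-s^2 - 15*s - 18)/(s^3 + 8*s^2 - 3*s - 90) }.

Factor the denominator: s^3 + 8*s^2 - 3*s - 90 = (s - 3)*(s + 5)*(s + 6).
Partial fraction decomposition gives [4/(s + 6)] + [-1/(s - 3)] + [-4/(s + 5)].
Invert each term: 4/(s + 6) ↔ 4e^(-6t); -1/(s - 3) ↔ -e^(3t); -4/(s + 5) ↔ -4e^(-5t).

-exp(3*t) - 4*exp(-5*t) + 4*exp(-6*t)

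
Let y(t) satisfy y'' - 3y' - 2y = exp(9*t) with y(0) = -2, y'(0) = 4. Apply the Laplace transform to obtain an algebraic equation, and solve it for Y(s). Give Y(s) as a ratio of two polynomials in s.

Apply the Laplace transform to the equation.
Using L{y''} = s^2 Y - s·y(0) - y'(0) and L{y'} = sY - y(0), with y(0) = -2, y'(0) = 4, the left side becomes (s^2 - 3*s - 2)Y - (-2*s + 10).
The right side is L{exp(9*t)} = 1/(s - 9).
So (s^2 - 3*s - 2)Y = 1/(s - 9) + (-2*s + 10).
Isolate Y and clear denominators.

Y(s) = (-2*s^2 + 28*s - 89)/(s^3 - 12*s^2 + 25*s + 18)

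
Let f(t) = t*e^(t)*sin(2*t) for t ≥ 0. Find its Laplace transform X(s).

X(s) = 4*(s - 1)/(s^2 - 2*s + 5)^2

L{sin(2t)} = 2/(s^2 + 4).
Multiplying by e^(t) shifts s → s - 1, so L{e^(t)*sin(2*t)} = 2/((s - 1)^2 + 4).
Then apply L{t·g(t)} = -d/ds[G(s)] with G(s) = 2/((s - 1)^2 + 4):
differentiating 1 time and applying the sign gives 4*(s - 1)/(s^2 - 2*s + 5)^2.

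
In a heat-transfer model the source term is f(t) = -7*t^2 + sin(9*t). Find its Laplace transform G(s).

By linearity of the Laplace transform, transform each term separately.
(-7)·[L{t^2} = 2!/s^3 = 2/s^3]; L{sin(9t)} = 9/(s^2 + 81).

G(s) = 9/(s^2 + 81) - 14/s^3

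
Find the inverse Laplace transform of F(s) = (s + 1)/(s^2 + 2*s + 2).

Rewrite the denominator: s^2 + 2*s + 2 = (s + 1)^2 + 1.
The form in (s + 1) signals a first-shifting-theorem factor e^(-t).
Since L{cos(t)} = s/(s^2 + 1), the inverse is e^(-t)*cos(t).

exp(-t)*cos(t)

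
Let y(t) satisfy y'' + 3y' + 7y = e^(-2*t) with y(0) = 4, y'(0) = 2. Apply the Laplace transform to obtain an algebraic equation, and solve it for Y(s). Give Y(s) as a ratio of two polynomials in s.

Y(s) = (4*s^2 + 22*s + 29)/(s^3 + 5*s^2 + 13*s + 14)

Apply the Laplace transform to the equation.
Using L{y''} = s^2 Y - s·y(0) - y'(0) and L{y'} = sY - y(0), with y(0) = 4, y'(0) = 2, the left side becomes (s^2 + 3*s + 7)Y - (4*s + 14).
The right side is L{e^(-2*t)} = 1/(s + 2).
So (s^2 + 3*s + 7)Y = 1/(s + 2) + (4*s + 14).
Solve for Y(s) and write it as one ratio of polynomials.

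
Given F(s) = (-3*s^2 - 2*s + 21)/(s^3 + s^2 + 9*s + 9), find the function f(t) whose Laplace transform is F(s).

f(t) = sin(3*t) - 5*cos(3*t) + 2*exp(-t)

Factor the denominator: s^3 + s^2 + 9*s + 9 = (s + 1)*(s^2 + 9).
Partial fraction decomposition gives [2/(s + 1)] + [-5*s/(s^2 + 9)] + [3/(s^2 + 9)].
Invert each term: 2/(s + 1) ↔ 2e^(-t); -5·s/(s^2 + 9) ↔ -5cos(3t); 1·3/(s^2 + 9) ↔ sin(3t).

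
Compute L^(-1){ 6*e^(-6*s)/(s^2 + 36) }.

The factor e^(-6s) signals a time shift by c = 6 (second shifting theorem).
L{sin(6t)} = 6/(s^2 + 36), so L^-1{6/(s^2 + 36)} = sin(6*t).
Hence the inverse is u(t - 6) times that function evaluated at t - 6.

Heaviside(t - 6)*(sin(6*t - 36))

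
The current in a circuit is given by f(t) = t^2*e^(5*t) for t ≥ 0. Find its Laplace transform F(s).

L{e^(5t)} = 1/(s - 5).
Then apply L{t^2·g(t)} = (-1)^2 d^2/ds^2[G(s)] with G(s) = 1/(s - 5):
differentiating 2 times and applying the sign gives 2/(s - 5)^3.

F(s) = 2/(s - 5)^3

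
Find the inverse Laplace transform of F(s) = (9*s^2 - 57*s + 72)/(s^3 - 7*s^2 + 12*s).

-3*exp(4*t) + 6*exp(3*t) + 6

Factor the denominator: s^3 - 7*s^2 + 12*s = s*(s - 4)*(s - 3).
Partial fraction decomposition gives [-3/(s - 4)] + [6/(s - 3)] + [6/s].
Invert each term: -3/(s - 4) ↔ -3e^(4t); 6/(s - 3) ↔ 6e^(3t); 6/(s - 0) ↔ 6e^(0t).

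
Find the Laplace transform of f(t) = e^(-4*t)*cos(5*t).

(s + 4)/((s + 4)^2 + 25)

L{cos(5t)} = s/(s^2 + 25).
By the first shifting theorem, multiplying by e^(-4t) replaces s with s + 4.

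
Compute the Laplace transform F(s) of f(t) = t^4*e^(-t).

L{t^4} = 4!/s^5 = 24/s^5.
By the first shifting theorem, multiplying by e^(-t) replaces s with s + 1.

F(s) = 24/(s + 1)^5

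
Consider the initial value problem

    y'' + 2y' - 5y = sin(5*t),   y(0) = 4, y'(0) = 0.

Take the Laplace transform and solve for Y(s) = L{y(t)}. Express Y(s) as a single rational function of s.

Y(s) = (4*s^3 + 8*s^2 + 100*s + 205)/(s^4 + 2*s^3 + 20*s^2 + 50*s - 125)

Transform both sides with L{·}.
Using L{y''} = s^2 Y - s·y(0) - y'(0) and L{y'} = sY - y(0), with y(0) = 4, y'(0) = 0, the left side becomes (s^2 + 2*s - 5)Y - (4*s + 8).
The right side is L{sin(5*t)} = 5/(s^2 + 25).
So (s^2 + 2*s - 5)Y = 5/(s^2 + 25) + (4*s + 8).
Solve for Y(s) and write it as one ratio of polynomials.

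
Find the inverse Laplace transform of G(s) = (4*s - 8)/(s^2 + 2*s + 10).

-4*exp(-t)*sin(3*t) + 4*exp(-t)*cos(3*t)

Complete the square in the denominator: s^2 + 2*s + 10 = (s + 1)^2 + 3^2.
Split the numerator to match: 4*s - 8 = 4·(s + 1) - 4·3.
Invert each term: 4·(s + 1)/((s + 1)^2 + 9) ↔ 4e^(-t)cos(3t); -4·3/((s + 1)^2 + 9) ↔ -4e^(-t)sin(3t).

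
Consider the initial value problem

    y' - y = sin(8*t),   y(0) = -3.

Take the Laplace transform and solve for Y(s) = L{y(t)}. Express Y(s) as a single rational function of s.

Y(s) = (-3*s^2 - 184)/(s^3 - s^2 + 64*s - 64)

Take the Laplace transform of both sides.
Using L{y'} = sY - y(0) = sY - (-3), the left side becomes (s - 1)Y - (-3).
The right side is L{sin(8*t)} = 8/(s^2 + 64).
So (s - 1)Y = 8/(s^2 + 64) + (-3).
Solve for Y(s) and write it as one ratio of polynomials.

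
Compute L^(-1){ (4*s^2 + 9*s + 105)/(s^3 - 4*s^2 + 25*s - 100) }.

5*exp(4*t) + sin(5*t) - cos(5*t)

Factor the denominator: s^3 - 4*s^2 + 25*s - 100 = (s - 4)*(s^2 + 25).
Partial fraction decomposition gives [5/(s - 4)] + [-s/(s^2 + 25)] + [5/(s^2 + 25)].
Invert each term: 5/(s - 4) ↔ 5e^(4t); -1·s/(s^2 + 25) ↔ -cos(5t); 1·5/(s^2 + 25) ↔ sin(5t).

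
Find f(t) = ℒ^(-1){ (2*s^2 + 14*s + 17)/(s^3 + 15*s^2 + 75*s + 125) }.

f(t) = -3*t^2*exp(-5*t)/2 - 6*t*exp(-5*t) + 2*exp(-5*t)

Factor the denominator: s^3 + 15*s^2 + 75*s + 125 = (s + 5)^3.
Partial fraction decomposition gives [2/(s + 5)] + [-6/(s + 5)^2] + [-3/(s + 5)^3].
Invert each term: 2/(s + 5) ↔ 2e^(-5t); -6/(s + 5)^2 ↔ -6t·e^(-5t); -3/(s + 5)^3 ↔ (-3/2)t^2·e^(-5t).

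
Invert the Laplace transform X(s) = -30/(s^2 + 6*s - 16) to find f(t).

Rewrite the denominator: s^2 + 6*s - 16 = (s + 3)^2 - 25.
The form in (s + 3) signals a first-shifting-theorem factor e^(-3t).
Since L{sinh(5t)} = 5/(s^2 - 25), the inverse is e^(-3*t)*sinh(5*t), scaled by -6.

f(t) = -6*exp(-3*t)*sinh(5*t)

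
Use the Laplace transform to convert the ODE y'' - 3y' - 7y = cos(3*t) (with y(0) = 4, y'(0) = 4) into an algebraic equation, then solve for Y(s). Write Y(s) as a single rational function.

Y(s) = (4*s^3 - 8*s^2 + 37*s - 72)/(s^4 - 3*s^3 + 2*s^2 - 27*s - 63)

Transform both sides with L{·}.
With L{y''} = s^2 Y - s·y(0) - y'(0) and L{y'} = sY - y(0), with y(0) = 4, y'(0) = 4: the LHS transforms to (s^2 - 3*s - 7)Y - (4*s - 8).
The right side is L{cos(3*t)} = s/(s^2 + 9).
So (s^2 - 3*s - 7)Y = s/(s^2 + 9) + (4*s - 8).
Solve for Y(s) and write it as one ratio of polynomials.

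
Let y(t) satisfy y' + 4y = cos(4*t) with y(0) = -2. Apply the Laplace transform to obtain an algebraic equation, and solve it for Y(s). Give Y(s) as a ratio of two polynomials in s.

Y(s) = (-2*s^2 + s - 32)/(s^3 + 4*s^2 + 16*s + 64)

Laplace-transform each side.
With L{y'} = sY - y(0) = sY - (-2): the LHS transforms to (s + 4)Y - (-2).
The right side is L{cos(4*t)} = s/(s^2 + 16).
So (s + 4)Y = s/(s^2 + 16) + (-2).
Solve for Y(s) and write it as one ratio of polynomials.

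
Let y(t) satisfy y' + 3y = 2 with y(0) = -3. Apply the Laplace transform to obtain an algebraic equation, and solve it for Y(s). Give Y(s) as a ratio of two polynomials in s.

Y(s) = (-3*s + 2)/(s^2 + 3*s)

Apply the Laplace transform to the equation.
With L{y'} = sY - y(0) = sY - (-3): the LHS transforms to (s + 3)Y - (-3).
The right side is L{2} = 2/s.
So (s + 3)Y = 2/s + (-3).
Isolate Y and clear denominators.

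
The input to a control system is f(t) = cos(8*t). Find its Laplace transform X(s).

L{cos(8t)} = s/(s^2 + 64).

X(s) = s/(s^2 + 64)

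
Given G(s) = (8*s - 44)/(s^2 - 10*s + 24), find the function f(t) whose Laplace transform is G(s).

Factor the denominator: s^2 - 10*s + 24 = (s - 6)*(s - 4).
Partial fraction decomposition gives [2/(s - 6)] + [6/(s - 4)].
Invert each term: 2/(s - 6) ↔ 2e^(6t); 6/(s - 4) ↔ 6e^(4t).

f(t) = 2*exp(6*t) + 6*exp(4*t)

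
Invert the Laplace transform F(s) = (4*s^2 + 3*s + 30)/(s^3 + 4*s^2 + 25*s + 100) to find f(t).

f(t) = -sin(5*t) + 2*cos(5*t) + 2*exp(-4*t)

Factor the denominator: s^3 + 4*s^2 + 25*s + 100 = (s + 4)*(s^2 + 25).
Partial fraction decomposition gives [2/(s + 4)] + [2*s/(s^2 + 25)] + [-5/(s^2 + 25)].
Invert each term: 2/(s + 4) ↔ 2e^(-4t); 2·s/(s^2 + 25) ↔ 2cos(5t); -1·5/(s^2 + 25) ↔ -sin(5t).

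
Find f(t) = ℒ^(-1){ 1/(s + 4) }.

f(t) = exp(-4*t)

Since L{e^(-4t)} = 1/(s + 4), the inverse is exp(-4*t).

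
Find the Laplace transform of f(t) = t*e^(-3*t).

L{e^(-3t)} = 1/(s + 3).
Then apply L{t·g(t)} = -d/ds[G(s)] with G(s) = 1/(s + 3):
differentiating 1 time and applying the sign gives (s + 3)^(-2).

(s + 3)^(-2)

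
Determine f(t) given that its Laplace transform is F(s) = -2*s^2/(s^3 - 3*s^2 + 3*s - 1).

f(t) = -t^2*exp(t) - 4*t*exp(t) - 2*exp(t)

Factor the denominator: s^3 - 3*s^2 + 3*s - 1 = (s - 1)^3.
Partial fraction decomposition gives [-2/(s - 1)] + [-4/(s - 1)^2] + [-2/(s - 1)^3].
Invert each term: -2/(s - 1) ↔ -2e^(t); -4/(s - 1)^2 ↔ -4t·e^(t); -2/(s - 1)^3 ↔ (-1)t^2·e^(t).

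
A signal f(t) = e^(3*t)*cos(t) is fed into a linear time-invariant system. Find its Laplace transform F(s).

L{cos(t)} = s/(s^2 + 1).
By the first shifting theorem, multiplying by e^(3t) replaces s with s - 3.

F(s) = (s - 3)/((s - 3)^2 + 1)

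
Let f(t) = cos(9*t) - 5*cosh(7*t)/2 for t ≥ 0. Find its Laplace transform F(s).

F(s) = s/(s^2 + 81) - 5*s/(2*(s^2 - 49))

The transform is linear, so treat each term independently.
(-5/2)·[L{cosh(7t)} = s/(s^2 - 49)]; L{cos(9t)} = s/(s^2 + 81).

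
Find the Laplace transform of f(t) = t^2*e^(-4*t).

2/(s + 4)^3

L{e^(-4t)} = 1/(s + 4).
Then apply L{t^2·g(t)} = (-1)^2 d^2/ds^2[H(s)] with H(s) = 1/(s + 4):
differentiating 2 times and applying the sign gives 2/(s + 4)^3.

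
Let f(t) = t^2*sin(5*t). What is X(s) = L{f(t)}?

X(s) = 10*(3*s^2 - 25)/(s^2 + 25)^3

L{sin(5t)} = 5/(s^2 + 25).
Then apply L{t^2·g(t)} = (-1)^2 d^2/ds^2[G(s)] with G(s) = 5/(s^2 + 25):
differentiating 2 times and applying the sign gives 10*(3*s^2 - 25)/(s^2 + 25)^3.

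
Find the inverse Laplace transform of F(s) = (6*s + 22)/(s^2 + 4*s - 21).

Factor the denominator: s^2 + 4*s - 21 = (s - 3)*(s + 7).
Partial fraction decomposition gives [4/(s - 3)] + [2/(s + 7)].
Invert each term: 4/(s - 3) ↔ 4e^(3t); 2/(s + 7) ↔ 2e^(-7t).

4*exp(3*t) + 2*exp(-7*t)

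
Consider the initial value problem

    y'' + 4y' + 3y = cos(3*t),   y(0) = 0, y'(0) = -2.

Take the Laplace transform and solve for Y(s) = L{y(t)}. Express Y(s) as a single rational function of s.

Transform both sides with L{·}.
The derivative rules (L{y''} = s^2 Y - s·y(0) - y'(0) and L{y'} = sY - y(0), with y(0) = 0, y'(0) = -2) turn the left side into (s^2 + 4*s + 3)Y - (-2).
The right side is L{cos(3*t)} = s/(s^2 + 9).
So (s^2 + 4*s + 3)Y = s/(s^2 + 9) + (-2).
Solve for Y(s) and write it as one ratio of polynomials.

Y(s) = (-2*s^2 + s - 18)/(s^4 + 4*s^3 + 12*s^2 + 36*s + 27)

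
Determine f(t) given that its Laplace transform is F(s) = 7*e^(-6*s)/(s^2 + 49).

The factor e^(-6s) signals a time shift by c = 6 (second shifting theorem).
L{sin(7t)} = 7/(s^2 + 49), so L^-1{7/(s^2 + 49)} = sin(7*t).
Hence the inverse is u(t - 6) times that function evaluated at t - 6.

f(t) = Heaviside(t - 6)*(sin(7*t - 42))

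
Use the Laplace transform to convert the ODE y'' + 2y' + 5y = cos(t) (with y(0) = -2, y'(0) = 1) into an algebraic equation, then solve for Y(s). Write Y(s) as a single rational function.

Y(s) = (-2*s^3 - 3*s^2 - s - 3)/(s^4 + 2*s^3 + 6*s^2 + 2*s + 5)

Apply the Laplace transform to the equation.
With L{y''} = s^2 Y - s·y(0) - y'(0) and L{y'} = sY - y(0), with y(0) = -2, y'(0) = 1: the LHS transforms to (s^2 + 2*s + 5)Y - (-2*s - 3).
The right side is L{cos(t)} = s/(s^2 + 1).
So (s^2 + 2*s + 5)Y = s/(s^2 + 1) + (-2*s - 3).
Divide through and combine into a single rational function.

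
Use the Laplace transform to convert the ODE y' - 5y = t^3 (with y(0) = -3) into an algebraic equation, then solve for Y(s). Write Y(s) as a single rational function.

Take the Laplace transform of both sides.
With L{y'} = sY - y(0) = sY - (-3): the LHS transforms to (s - 5)Y - (-3).
The right side is L{t^3} = 6/s^4.
So (s - 5)Y = 6/s^4 + (-3).
Isolate Y and clear denominators.

Y(s) = (-3*s^4 + 6)/(s^5 - 5*s^4)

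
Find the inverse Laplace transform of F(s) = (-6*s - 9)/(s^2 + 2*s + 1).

-3*t*exp(-t) - 6*exp(-t)

Factor the denominator: s^2 + 2*s + 1 = (s + 1)^2.
Partial fraction decomposition gives [-6/(s + 1)] + [-3/(s + 1)^2].
Invert each term: -6/(s + 1) ↔ -6e^(-t); -3/(s + 1)^2 ↔ -3t·e^(-t).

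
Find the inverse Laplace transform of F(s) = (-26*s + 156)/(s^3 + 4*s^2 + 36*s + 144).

-sin(6*t) - 5*cos(6*t) + 5*exp(-4*t)

Factor the denominator: s^3 + 4*s^2 + 36*s + 144 = (s + 4)*(s^2 + 36).
Partial fraction decomposition gives [5/(s + 4)] + [-5*s/(s^2 + 36)] + [-6/(s^2 + 36)].
Invert each term: 5/(s + 4) ↔ 5e^(-4t); -5·s/(s^2 + 36) ↔ -5cos(6t); -1·6/(s^2 + 36) ↔ -sin(6t).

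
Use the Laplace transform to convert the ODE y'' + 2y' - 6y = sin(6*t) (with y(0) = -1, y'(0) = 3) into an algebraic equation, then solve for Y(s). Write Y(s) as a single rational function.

Y(s) = (-s^3 + s^2 - 36*s + 42)/(s^4 + 2*s^3 + 30*s^2 + 72*s - 216)

Apply the Laplace transform to the equation.
The derivative rules (L{y''} = s^2 Y - s·y(0) - y'(0) and L{y'} = sY - y(0), with y(0) = -1, y'(0) = 3) turn the left side into (s^2 + 2*s - 6)Y - (-s + 1).
The right side is L{sin(6*t)} = 6/(s^2 + 36).
So (s^2 + 2*s - 6)Y = 6/(s^2 + 36) + (-s + 1).
Isolate Y and clear denominators.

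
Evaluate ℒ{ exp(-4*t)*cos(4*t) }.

(s + 4)/((s + 4)^2 + 16)

L{cos(4t)} = s/(s^2 + 16).
By the first shifting theorem, multiplying by e^(-4t) replaces s with s + 4.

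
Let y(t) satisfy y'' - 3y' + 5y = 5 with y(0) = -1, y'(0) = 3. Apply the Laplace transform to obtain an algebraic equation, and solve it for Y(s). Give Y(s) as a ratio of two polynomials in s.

Y(s) = (-s^2 + 6*s + 5)/(s^3 - 3*s^2 + 5*s)

Laplace-transform each side.
With L{y''} = s^2 Y - s·y(0) - y'(0) and L{y'} = sY - y(0), with y(0) = -1, y'(0) = 3: the LHS transforms to (s^2 - 3*s + 5)Y - (-s + 6).
The right side is L{5} = 5/s.
So (s^2 - 3*s + 5)Y = 5/s + (-s + 6).
Solve for Y(s) and write it as one ratio of polynomials.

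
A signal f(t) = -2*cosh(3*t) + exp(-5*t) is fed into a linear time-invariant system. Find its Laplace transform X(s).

X(s) = -2*s/(s^2 - 9) + 1/(s + 5)

Apply the Laplace transform termwise.
(-2)·[L{cosh(3t)} = s/(s^2 - 9)]; L{e^(-5t)} = 1/(s + 5).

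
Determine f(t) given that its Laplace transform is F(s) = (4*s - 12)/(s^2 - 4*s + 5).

f(t) = -4*exp(2*t)*sin(t) + 4*exp(2*t)*cos(t)

Complete the square in the denominator: s^2 - 4*s + 5 = (s - 2)^2 + 1^2.
Split the numerator to match: 4*s - 12 = 4·(s - 2) - 4·1.
Invert each term: 4·(s - 2)/((s - 2)^2 + 1) ↔ 4e^(2t)cos(t); -4·1/((s - 2)^2 + 1) ↔ -4e^(2t)sin(t).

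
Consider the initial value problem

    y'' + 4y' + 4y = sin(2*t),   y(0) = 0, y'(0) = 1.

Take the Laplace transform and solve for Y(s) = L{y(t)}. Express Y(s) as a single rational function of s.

Transform both sides with L{·}.
Using L{y''} = s^2 Y - s·y(0) - y'(0) and L{y'} = sY - y(0), with y(0) = 0, y'(0) = 1, the left side becomes (s^2 + 4*s + 4)Y - (1).
The right side is L{sin(2*t)} = 2/(s^2 + 4).
So (s^2 + 4*s + 4)Y = 2/(s^2 + 4) + (1).
Divide through and combine into a single rational function.

Y(s) = (s^2 + 6)/(s^4 + 4*s^3 + 8*s^2 + 16*s + 16)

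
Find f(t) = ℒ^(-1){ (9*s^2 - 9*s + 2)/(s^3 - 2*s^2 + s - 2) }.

Factor the denominator: s^3 - 2*s^2 + s - 2 = (s - 2)*(s^2 + 1).
Partial fraction decomposition gives [4/(s - 2)] + [5*s/(s^2 + 1)] + [1/(s^2 + 1)].
Invert each term: 4/(s - 2) ↔ 4e^(2t); 5·s/(s^2 + 1) ↔ 5cos(t); 1·1/(s^2 + 1) ↔ sin(t).

f(t) = 4*exp(2*t) + sin(t) + 5*cos(t)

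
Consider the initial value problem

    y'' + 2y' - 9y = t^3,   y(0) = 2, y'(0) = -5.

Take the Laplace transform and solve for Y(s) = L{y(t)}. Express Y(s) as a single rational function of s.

Transform both sides with L{·}.
With L{y''} = s^2 Y - s·y(0) - y'(0) and L{y'} = sY - y(0), with y(0) = 2, y'(0) = -5: the LHS transforms to (s^2 + 2*s - 9)Y - (2*s - 1).
The right side is L{t^3} = 6/s^4.
So (s^2 + 2*s - 9)Y = 6/s^4 + (2*s - 1).
Divide through and combine into a single rational function.

Y(s) = (2*s^5 - s^4 + 6)/(s^6 + 2*s^5 - 9*s^4)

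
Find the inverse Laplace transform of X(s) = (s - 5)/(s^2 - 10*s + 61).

Rewrite the denominator: s^2 - 10*s + 61 = (s - 5)^2 + 36.
The form in (s - 5) signals a first-shifting-theorem factor e^(5t).
Since L{cos(6t)} = s/(s^2 + 36), the inverse is e^(5*t)*cos(6*t).

exp(5*t)*cos(6*t)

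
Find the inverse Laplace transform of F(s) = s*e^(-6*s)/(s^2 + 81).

Heaviside(t - 6)*(cos(9*t - 54))

The factor e^(-6s) signals a time shift by c = 6 (second shifting theorem).
L{cos(9t)} = s/(s^2 + 81), so L^-1{s/(s^2 + 81)} = cos(9*t).
Hence the inverse is u(t - 6) times that function evaluated at t - 6.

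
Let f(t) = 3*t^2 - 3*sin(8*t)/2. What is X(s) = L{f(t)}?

X(s) = -12/(s^2 + 64) + 6/s^3

Apply the Laplace transform termwise.
(-3/2)·[L{sin(8t)} = 8/(s^2 + 64)]; (3)·[L{t^2} = 2!/s^3 = 2/s^3].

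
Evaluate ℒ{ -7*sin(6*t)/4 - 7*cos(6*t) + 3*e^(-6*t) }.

-7*s/(s^2 + 36) - 21/(2*(s^2 + 36)) + 3/(s + 6)

The transform is linear, so treat each term independently.
(-7)·[L{cos(6t)} = s/(s^2 + 36)]; (3)·[L{e^(-6t)} = 1/(s + 6)]; (-7/4)·[L{sin(6t)} = 6/(s^2 + 36)].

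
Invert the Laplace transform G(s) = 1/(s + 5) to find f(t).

f(t) = exp(-5*t)

Since L{e^(-5t)} = 1/(s + 5), the inverse is e^(-5*t).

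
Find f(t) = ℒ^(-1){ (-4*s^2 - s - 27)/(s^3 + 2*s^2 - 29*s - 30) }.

Factor the denominator: s^3 + 2*s^2 - 29*s - 30 = (s - 5)*(s + 1)*(s + 6).
Partial fraction decomposition gives [-3/(s + 6)] + [-2/(s - 5)] + [1/(s + 1)].
Invert each term: -3/(s + 6) ↔ -3e^(-6t); -2/(s - 5) ↔ -2e^(5t); 1/(s + 1) ↔ e^(-t).

f(t) = -2*exp(5*t) + exp(-t) - 3*exp(-6*t)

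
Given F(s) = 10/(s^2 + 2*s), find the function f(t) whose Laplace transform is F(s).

f(t) = 5 - 5*exp(-2*t)

Factor the denominator: s^2 + 2*s = s*(s + 2).
Partial fraction decomposition gives [-5/(s + 2)] + [5/s].
Invert each term: -5/(s + 2) ↔ -5e^(-2t); 5/(s - 0) ↔ 5e^(0t).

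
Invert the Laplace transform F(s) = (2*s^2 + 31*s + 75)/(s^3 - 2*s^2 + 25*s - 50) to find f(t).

f(t) = 5*exp(2*t) + 5*sin(5*t) - 3*cos(5*t)

Factor the denominator: s^3 - 2*s^2 + 25*s - 50 = (s - 2)*(s^2 + 25).
Partial fraction decomposition gives [5/(s - 2)] + [-3*s/(s^2 + 25)] + [25/(s^2 + 25)].
Invert each term: 5/(s - 2) ↔ 5e^(2t); -3·s/(s^2 + 25) ↔ -3cos(5t); 5·5/(s^2 + 25) ↔ 5sin(5t).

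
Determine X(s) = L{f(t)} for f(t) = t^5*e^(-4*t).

X(s) = 120/(s + 4)^6

L{t^5} = 5!/s^6 = 120/s^6.
By the first shifting theorem, multiplying by e^(-4t) replaces s with s + 4.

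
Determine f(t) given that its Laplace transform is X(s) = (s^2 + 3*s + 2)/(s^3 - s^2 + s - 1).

Factor the denominator: s^3 - s^2 + s - 1 = (s - 1)*(s^2 + 1).
Partial fraction decomposition gives [3/(s - 1)] + [-2*s/(s^2 + 1)] + [1/(s^2 + 1)].
Invert each term: 3/(s - 1) ↔ 3e^(t); -2·s/(s^2 + 1) ↔ -2cos(t); 1·1/(s^2 + 1) ↔ sin(t).

f(t) = 3*exp(t) + sin(t) - 2*cos(t)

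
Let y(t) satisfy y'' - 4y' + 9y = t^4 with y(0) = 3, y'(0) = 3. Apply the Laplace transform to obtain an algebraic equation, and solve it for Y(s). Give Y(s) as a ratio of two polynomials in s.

Y(s) = (3*s^6 - 9*s^5 + 24)/(s^7 - 4*s^6 + 9*s^5)

Take the Laplace transform of both sides.
The derivative rules (L{y''} = s^2 Y - s·y(0) - y'(0) and L{y'} = sY - y(0), with y(0) = 3, y'(0) = 3) turn the left side into (s^2 - 4*s + 9)Y - (3*s - 9).
The right side is L{t^4} = 24/s^5.
So (s^2 - 4*s + 9)Y = 24/s^5 + (3*s - 9).
Isolate Y and clear denominators.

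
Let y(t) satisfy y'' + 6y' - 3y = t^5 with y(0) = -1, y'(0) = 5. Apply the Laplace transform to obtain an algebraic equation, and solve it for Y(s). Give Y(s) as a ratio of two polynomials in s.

Y(s) = (-s^7 - s^6 + 120)/(s^8 + 6*s^7 - 3*s^6)

Laplace-transform each side.
The derivative rules (L{y''} = s^2 Y - s·y(0) - y'(0) and L{y'} = sY - y(0), with y(0) = -1, y'(0) = 5) turn the left side into (s^2 + 6*s - 3)Y - (-s - 1).
The right side is L{t^5} = 120/s^6.
So (s^2 + 6*s - 3)Y = 120/s^6 + (-s - 1).
Isolate Y and clear denominators.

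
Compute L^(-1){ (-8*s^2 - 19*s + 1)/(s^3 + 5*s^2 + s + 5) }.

sin(t) - 4*cos(t) - 4*exp(-5*t)

Factor the denominator: s^3 + 5*s^2 + s + 5 = (s + 5)*(s^2 + 1).
Partial fraction decomposition gives [-4/(s + 5)] + [-4*s/(s^2 + 1)] + [1/(s^2 + 1)].
Invert each term: -4/(s + 5) ↔ -4e^(-5t); -4·s/(s^2 + 1) ↔ -4cos(t); 1·1/(s^2 + 1) ↔ sin(t).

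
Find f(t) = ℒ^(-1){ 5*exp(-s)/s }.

The factor e^(-s) signals a time shift by c = 1 (second shifting theorem).
L{5} = 5/s, so L^-1{5/s} = 5.
Hence the inverse is u(t - 1) times that function evaluated at t - 1.

f(t) = Heaviside(t - 1)*(5)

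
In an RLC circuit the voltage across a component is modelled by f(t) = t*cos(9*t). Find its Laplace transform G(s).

G(s) = (s - 9)*(s + 9)/(s^2 + 81)^2

L{cos(9t)} = s/(s^2 + 81).
Then apply L{t·g(t)} = -d/ds[H(s)] with H(s) = s/(s^2 + 81):
differentiating 1 time and applying the sign gives (s - 9)*(s + 9)/(s^2 + 81)^2.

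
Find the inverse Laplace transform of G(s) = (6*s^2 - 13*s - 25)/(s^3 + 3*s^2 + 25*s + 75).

Factor the denominator: s^3 + 3*s^2 + 25*s + 75 = (s + 3)*(s^2 + 25).
Partial fraction decomposition gives [2/(s + 3)] + [4*s/(s^2 + 25)] + [-25/(s^2 + 25)].
Invert each term: 2/(s + 3) ↔ 2e^(-3t); 4·s/(s^2 + 25) ↔ 4cos(5t); -5·5/(s^2 + 25) ↔ -5sin(5t).

-5*sin(5*t) + 4*cos(5*t) + 2*exp(-3*t)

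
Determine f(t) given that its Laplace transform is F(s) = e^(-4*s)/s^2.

f(t) = Heaviside(t - 4)*(t - 4)

The factor e^(-4s) signals a time shift by c = 4 (second shifting theorem).
L{t} = 1!/s^2 = 1/s^2, so L^-1{s^(-2)} = t.
Hence the inverse is u(t - 4) times that function evaluated at t - 4.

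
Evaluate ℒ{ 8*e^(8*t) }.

8/(s - 8)

L{8} = 8/s.
By the first shifting theorem, multiplying by e^(8t) replaces s with s - 8.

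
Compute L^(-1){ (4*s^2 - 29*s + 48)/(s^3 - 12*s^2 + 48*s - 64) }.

Factor the denominator: s^3 - 12*s^2 + 48*s - 64 = (s - 4)^3.
Partial fraction decomposition gives [4/(s - 4)] + [3/(s - 4)^2] + [-4/(s - 4)^3].
Invert each term: 4/(s - 4) ↔ 4e^(4t); 3/(s - 4)^2 ↔ 3t·e^(4t); -4/(s - 4)^3 ↔ (-2)t^2·e^(4t).

-2*t^2*exp(4*t) + 3*t*exp(4*t) + 4*exp(4*t)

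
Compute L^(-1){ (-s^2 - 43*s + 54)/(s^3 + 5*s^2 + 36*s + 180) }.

-3*sin(6*t) - 5*cos(6*t) + 4*exp(-5*t)

Factor the denominator: s^3 + 5*s^2 + 36*s + 180 = (s + 5)*(s^2 + 36).
Partial fraction decomposition gives [4/(s + 5)] + [-5*s/(s^2 + 36)] + [-18/(s^2 + 36)].
Invert each term: 4/(s + 5) ↔ 4e^(-5t); -5·s/(s^2 + 36) ↔ -5cos(6t); -3·6/(s^2 + 36) ↔ -3sin(6t).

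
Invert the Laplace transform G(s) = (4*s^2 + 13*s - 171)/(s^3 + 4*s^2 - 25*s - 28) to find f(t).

Factor the denominator: s^3 + 4*s^2 - 25*s - 28 = (s - 4)*(s + 1)*(s + 7).
Partial fraction decomposition gives [-1/(s + 7)] + [6/(s + 1)] + [-1/(s - 4)].
Invert each term: -1/(s + 7) ↔ -e^(-7t); 6/(s + 1) ↔ 6e^(-t); -1/(s - 4) ↔ -e^(4t).

f(t) = -exp(4*t) + 6*exp(-t) - exp(-7*t)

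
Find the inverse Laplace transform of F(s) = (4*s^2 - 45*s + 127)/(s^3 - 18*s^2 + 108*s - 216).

Factor the denominator: s^3 - 18*s^2 + 108*s - 216 = (s - 6)^3.
Partial fraction decomposition gives [4/(s - 6)] + [3/(s - 6)^2] + [(s - 6)^(-3)].
Invert each term: 4/(s - 6) ↔ 4e^(6t); 3/(s - 6)^2 ↔ 3t·e^(6t); 1/(s - 6)^3 ↔ (1/2)t^2·e^(6t).

t^2*exp(6*t)/2 + 3*t*exp(6*t) + 4*exp(6*t)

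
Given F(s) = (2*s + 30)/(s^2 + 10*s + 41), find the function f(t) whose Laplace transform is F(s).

f(t) = 5*exp(-5*t)*sin(4*t) + 2*exp(-5*t)*cos(4*t)

Complete the square in the denominator: s^2 + 10*s + 41 = (s + 5)^2 + 4^2.
Split the numerator to match: 2*s + 30 = 2·(s + 5) + 5·4.
Invert each term: 2·(s + 5)/((s + 5)^2 + 16) ↔ 2e^(-5t)cos(4t); 5·4/((s + 5)^2 + 16) ↔ 5e^(-5t)sin(4t).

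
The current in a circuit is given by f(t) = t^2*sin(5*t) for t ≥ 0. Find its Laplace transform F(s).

L{sin(5t)} = 5/(s^2 + 25).
Then apply L{t^2·g(t)} = (-1)^2 d^2/ds^2[G(s)] with G(s) = 5/(s^2 + 25):
differentiating 2 times and applying the sign gives 10*(3*s^2 - 25)/(s^2 + 25)^3.

F(s) = 10*(3*s^2 - 25)/(s^2 + 25)^3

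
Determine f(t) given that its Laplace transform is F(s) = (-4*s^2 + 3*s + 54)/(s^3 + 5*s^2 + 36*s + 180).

f(t) = 3*sin(6*t) - 3*cos(6*t) - exp(-5*t)

Factor the denominator: s^3 + 5*s^2 + 36*s + 180 = (s + 5)*(s^2 + 36).
Partial fraction decomposition gives [-1/(s + 5)] + [-3*s/(s^2 + 36)] + [18/(s^2 + 36)].
Invert each term: -1/(s + 5) ↔ -e^(-5t); -3·s/(s^2 + 36) ↔ -3cos(6t); 3·6/(s^2 + 36) ↔ 3sin(6t).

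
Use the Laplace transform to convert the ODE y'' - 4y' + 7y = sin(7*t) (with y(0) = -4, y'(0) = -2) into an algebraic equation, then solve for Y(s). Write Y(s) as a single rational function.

Y(s) = (-4*s^3 + 14*s^2 - 196*s + 693)/(s^4 - 4*s^3 + 56*s^2 - 196*s + 343)

Take the Laplace transform of both sides.
With L{y''} = s^2 Y - s·y(0) - y'(0) and L{y'} = sY - y(0), with y(0) = -4, y'(0) = -2: the LHS transforms to (s^2 - 4*s + 7)Y - (-4*s + 14).
The right side is L{sin(7*t)} = 7/(s^2 + 49).
So (s^2 - 4*s + 7)Y = 7/(s^2 + 49) + (-4*s + 14).
Solve for Y(s) and write it as one ratio of polynomials.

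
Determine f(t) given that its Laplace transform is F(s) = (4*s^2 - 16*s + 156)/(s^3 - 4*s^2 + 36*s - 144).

f(t) = 3*exp(4*t) - 2*sin(6*t) + cos(6*t)

Factor the denominator: s^3 - 4*s^2 + 36*s - 144 = (s - 4)*(s^2 + 36).
Partial fraction decomposition gives [3/(s - 4)] + [s/(s^2 + 36)] + [-12/(s^2 + 36)].
Invert each term: 3/(s - 4) ↔ 3e^(4t); 1·s/(s^2 + 36) ↔ cos(6t); -2·6/(s^2 + 36) ↔ -2sin(6t).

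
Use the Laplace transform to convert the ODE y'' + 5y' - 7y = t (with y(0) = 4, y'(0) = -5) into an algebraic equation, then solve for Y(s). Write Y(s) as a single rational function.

Y(s) = (4*s^3 + 15*s^2 + 1)/(s^4 + 5*s^3 - 7*s^2)

Take the Laplace transform of both sides.
With L{y''} = s^2 Y - s·y(0) - y'(0) and L{y'} = sY - y(0), with y(0) = 4, y'(0) = -5: the LHS transforms to (s^2 + 5*s - 7)Y - (4*s + 15).
The right side is L{t} = s^(-2).
So (s^2 + 5*s - 7)Y = s^(-2) + (4*s + 15).
Divide through and combine into a single rational function.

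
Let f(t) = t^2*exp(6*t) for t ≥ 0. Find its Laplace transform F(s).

F(s) = 2/(s - 6)^3

L{e^(6t)} = 1/(s - 6).
Then apply L{t^2·g(t)} = (-1)^2 d^2/ds^2[G(s)] with G(s) = 1/(s - 6):
differentiating 2 times and applying the sign gives 2/(s - 6)^3.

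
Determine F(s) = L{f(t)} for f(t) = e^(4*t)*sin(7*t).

F(s) = 7/((s - 4)^2 + 49)

L{sin(7t)} = 7/(s^2 + 49).
By the first shifting theorem, multiplying by e^(4t) replaces s with s - 4.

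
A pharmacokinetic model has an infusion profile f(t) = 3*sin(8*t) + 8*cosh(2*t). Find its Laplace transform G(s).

G(s) = 8*s/(s^2 - 4) + 24/(s^2 + 64)

The transform is linear, so treat each term independently.
(3)·[L{sin(8t)} = 8/(s^2 + 64)]; (8)·[L{cosh(2t)} = s/(s^2 - 4)].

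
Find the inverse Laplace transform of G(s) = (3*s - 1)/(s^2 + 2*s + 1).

Factor the denominator: s^2 + 2*s + 1 = (s + 1)^2.
Partial fraction decomposition gives [3/(s + 1)] + [-4/(s + 1)^2].
Invert each term: 3/(s + 1) ↔ 3e^(-t); -4/(s + 1)^2 ↔ -4t·e^(-t).

-4*t*exp(-t) + 3*exp(-t)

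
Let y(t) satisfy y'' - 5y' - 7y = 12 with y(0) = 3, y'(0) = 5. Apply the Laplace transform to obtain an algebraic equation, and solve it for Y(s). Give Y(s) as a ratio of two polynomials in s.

Take the Laplace transform of both sides.
Using L{y''} = s^2 Y - s·y(0) - y'(0) and L{y'} = sY - y(0), with y(0) = 3, y'(0) = 5, the left side becomes (s^2 - 5*s - 7)Y - (3*s - 10).
The right side is L{12} = 12/s.
So (s^2 - 5*s - 7)Y = 12/s + (3*s - 10).
Divide through and combine into a single rational function.

Y(s) = (3*s^2 - 10*s + 12)/(s^3 - 5*s^2 - 7*s)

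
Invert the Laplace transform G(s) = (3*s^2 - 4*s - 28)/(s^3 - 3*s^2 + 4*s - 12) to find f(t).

f(t) = -exp(3*t) + 4*sin(2*t) + 4*cos(2*t)

Factor the denominator: s^3 - 3*s^2 + 4*s - 12 = (s - 3)*(s^2 + 4).
Partial fraction decomposition gives [-1/(s - 3)] + [4*s/(s^2 + 4)] + [8/(s^2 + 4)].
Invert each term: -1/(s - 3) ↔ -e^(3t); 4·s/(s^2 + 4) ↔ 4cos(2t); 4·2/(s^2 + 4) ↔ 4sin(2t).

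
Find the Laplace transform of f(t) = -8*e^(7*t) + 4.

The transform is linear, so treat each term independently.
L{4} = 4/s; (-8)·[L{e^(7t)} = 1/(s - 7)].

-8/(s - 7) + 4/s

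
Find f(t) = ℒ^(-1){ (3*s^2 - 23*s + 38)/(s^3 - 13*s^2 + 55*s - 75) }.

f(t) = -t*exp(5*t) + 4*exp(5*t) - exp(3*t)

Factor the denominator: s^3 - 13*s^2 + 55*s - 75 = (s - 5)^2*(s - 3).
Partial fraction decomposition gives [4/(s - 5)] + [-1/(s - 5)^2] + [-1/(s - 3)].
Invert each term: 4/(s - 5) ↔ 4e^(5t); -1/(s - 5)^2 ↔ -t·e^(5t); -1/(s - 3) ↔ -e^(3t).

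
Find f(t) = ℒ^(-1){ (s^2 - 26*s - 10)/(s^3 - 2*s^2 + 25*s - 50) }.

Factor the denominator: s^3 - 2*s^2 + 25*s - 50 = (s - 2)*(s^2 + 25).
Partial fraction decomposition gives [-2/(s - 2)] + [3*s/(s^2 + 25)] + [-20/(s^2 + 25)].
Invert each term: -2/(s - 2) ↔ -2e^(2t); 3·s/(s^2 + 25) ↔ 3cos(5t); -4·5/(s^2 + 25) ↔ -4sin(5t).

f(t) = -2*exp(2*t) - 4*sin(5*t) + 3*cos(5*t)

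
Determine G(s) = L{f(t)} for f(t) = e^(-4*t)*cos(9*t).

G(s) = (s + 4)/((s + 4)^2 + 81)

L{cos(9t)} = s/(s^2 + 81).
By the first shifting theorem, multiplying by e^(-4t) replaces s with s + 4.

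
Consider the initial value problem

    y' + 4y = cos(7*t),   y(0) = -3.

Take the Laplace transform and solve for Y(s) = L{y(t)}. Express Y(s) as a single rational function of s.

Laplace-transform each side.
The derivative rules (L{y'} = sY - y(0) = sY - (-3)) turn the left side into (s + 4)Y - (-3).
The right side is L{cos(7*t)} = s/(s^2 + 49).
So (s + 4)Y = s/(s^2 + 49) + (-3).
Divide through and combine into a single rational function.

Y(s) = (-3*s^2 + s - 147)/(s^3 + 4*s^2 + 49*s + 196)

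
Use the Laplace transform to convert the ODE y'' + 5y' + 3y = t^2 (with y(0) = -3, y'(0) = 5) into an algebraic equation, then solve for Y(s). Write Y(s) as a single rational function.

Take the Laplace transform of both sides.
The derivative rules (L{y''} = s^2 Y - s·y(0) - y'(0) and L{y'} = sY - y(0), with y(0) = -3, y'(0) = 5) turn the left side into (s^2 + 5*s + 3)Y - (-3*s - 10).
The right side is L{t^2} = 2/s^3.
So (s^2 + 5*s + 3)Y = 2/s^3 + (-3*s - 10).
Isolate Y and clear denominators.

Y(s) = (-3*s^4 - 10*s^3 + 2)/(s^5 + 5*s^4 + 3*s^3)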